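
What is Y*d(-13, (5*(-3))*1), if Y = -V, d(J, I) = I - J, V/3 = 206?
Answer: 1236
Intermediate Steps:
V = 618 (V = 3*206 = 618)
Y = -618 (Y = -1*618 = -618)
Y*d(-13, (5*(-3))*1) = -618*((5*(-3))*1 - 1*(-13)) = -618*(-15*1 + 13) = -618*(-15 + 13) = -618*(-2) = 1236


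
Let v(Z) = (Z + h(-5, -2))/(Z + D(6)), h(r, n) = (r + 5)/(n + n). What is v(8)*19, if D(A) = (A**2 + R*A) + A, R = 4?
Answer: 76/37 ≈ 2.0541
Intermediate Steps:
D(A) = A**2 + 5*A (D(A) = (A**2 + 4*A) + A = A**2 + 5*A)
h(r, n) = (5 + r)/(2*n) (h(r, n) = (5 + r)/((2*n)) = (5 + r)*(1/(2*n)) = (5 + r)/(2*n))
v(Z) = Z/(66 + Z) (v(Z) = (Z + (1/2)*(5 - 5)/(-2))/(Z + 6*(5 + 6)) = (Z + (1/2)*(-1/2)*0)/(Z + 6*11) = (Z + 0)/(Z + 66) = Z/(66 + Z))
v(8)*19 = (8/(66 + 8))*19 = (8/74)*19 = (8*(1/74))*19 = (4/37)*19 = 76/37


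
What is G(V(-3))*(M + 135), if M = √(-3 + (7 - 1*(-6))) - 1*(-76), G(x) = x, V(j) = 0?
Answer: 0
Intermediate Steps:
M = 76 + √10 (M = √(-3 + (7 + 6)) + 76 = √(-3 + 13) + 76 = √10 + 76 = 76 + √10 ≈ 79.162)
G(V(-3))*(M + 135) = 0*((76 + √10) + 135) = 0*(211 + √10) = 0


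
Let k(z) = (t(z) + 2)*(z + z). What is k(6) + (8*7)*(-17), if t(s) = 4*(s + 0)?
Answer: -640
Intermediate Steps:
t(s) = 4*s
k(z) = 2*z*(2 + 4*z) (k(z) = (4*z + 2)*(z + z) = (2 + 4*z)*(2*z) = 2*z*(2 + 4*z))
k(6) + (8*7)*(-17) = 4*6*(1 + 2*6) + (8*7)*(-17) = 4*6*(1 + 12) + 56*(-17) = 4*6*13 - 952 = 312 - 952 = -640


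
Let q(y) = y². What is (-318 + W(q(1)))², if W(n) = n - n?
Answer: 101124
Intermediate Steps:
W(n) = 0
(-318 + W(q(1)))² = (-318 + 0)² = (-318)² = 101124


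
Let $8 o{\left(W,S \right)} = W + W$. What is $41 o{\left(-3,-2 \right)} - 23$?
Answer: $- \frac{215}{4} \approx -53.75$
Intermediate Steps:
$o{\left(W,S \right)} = \frac{W}{4}$ ($o{\left(W,S \right)} = \frac{W + W}{8} = \frac{2 W}{8} = \frac{W}{4}$)
$41 o{\left(-3,-2 \right)} - 23 = 41 \cdot \frac{1}{4} \left(-3\right) - 23 = 41 \left(- \frac{3}{4}\right) - 23 = - \frac{123}{4} - 23 = - \frac{215}{4}$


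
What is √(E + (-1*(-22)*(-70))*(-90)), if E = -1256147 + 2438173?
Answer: √1320626 ≈ 1149.2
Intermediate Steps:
E = 1182026
√(E + (-1*(-22)*(-70))*(-90)) = √(1182026 + (-1*(-22)*(-70))*(-90)) = √(1182026 + (22*(-70))*(-90)) = √(1182026 - 1540*(-90)) = √(1182026 + 138600) = √1320626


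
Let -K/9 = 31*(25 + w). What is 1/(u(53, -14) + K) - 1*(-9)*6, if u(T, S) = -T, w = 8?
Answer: 500039/9260 ≈ 54.000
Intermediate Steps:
K = -9207 (K = -279*(25 + 8) = -279*33 = -9*1023 = -9207)
1/(u(53, -14) + K) - 1*(-9)*6 = 1/(-1*53 - 9207) - 1*(-9)*6 = 1/(-53 - 9207) + 9*6 = 1/(-9260) + 54 = -1/9260 + 54 = 500039/9260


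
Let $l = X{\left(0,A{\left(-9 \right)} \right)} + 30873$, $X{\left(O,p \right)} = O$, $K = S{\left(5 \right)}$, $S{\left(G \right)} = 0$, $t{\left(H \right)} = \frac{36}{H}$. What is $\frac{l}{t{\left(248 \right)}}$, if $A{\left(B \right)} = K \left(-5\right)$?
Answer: $\frac{638042}{3} \approx 2.1268 \cdot 10^{5}$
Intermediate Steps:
$K = 0$
$A{\left(B \right)} = 0$ ($A{\left(B \right)} = 0 \left(-5\right) = 0$)
$l = 30873$ ($l = 0 + 30873 = 30873$)
$\frac{l}{t{\left(248 \right)}} = \frac{30873}{36 \cdot \frac{1}{248}} = \frac{30873}{\frac{9}{62}} = 30873 \cdot \frac{62}{9} = \frac{638042}{3}$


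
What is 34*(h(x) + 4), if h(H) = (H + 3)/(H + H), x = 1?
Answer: 204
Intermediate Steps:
h(H) = (3 + H)/(2*H) (h(H) = (3 + H)/((2*H)) = (3 + H)*(1/(2*H)) = (3 + H)/(2*H))
34*(h(x) + 4) = 34*((½)*(3 + 1)/1 + 4) = 34*((½)*1*4 + 4) = 34*(2 + 4) = 34*6 = 204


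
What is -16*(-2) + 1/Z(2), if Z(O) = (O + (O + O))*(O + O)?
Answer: 769/24 ≈ 32.042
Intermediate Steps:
Z(O) = 6*O**2 (Z(O) = (O + 2*O)*(2*O) = (3*O)*(2*O) = 6*O**2)
-16*(-2) + 1/Z(2) = -16*(-2) + 1/(6*2**2) = 32 + 1/(6*4) = 32 + 1/24 = 769/24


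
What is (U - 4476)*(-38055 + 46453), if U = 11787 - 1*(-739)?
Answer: 67603900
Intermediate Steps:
U = 12526 (U = 11787 + 739 = 12526)
(U - 4476)*(-38055 + 46453) = (12526 - 4476)*(-38055 + 46453) = 8050*8398 = 67603900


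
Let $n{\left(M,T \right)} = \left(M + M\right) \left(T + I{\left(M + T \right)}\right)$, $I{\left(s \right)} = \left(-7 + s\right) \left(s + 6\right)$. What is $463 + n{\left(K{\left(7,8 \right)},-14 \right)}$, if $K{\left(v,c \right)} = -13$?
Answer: $-17737$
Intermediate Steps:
$I{\left(s \right)} = \left(-7 + s\right) \left(6 + s\right)$
$n{\left(M,T \right)} = 2 M \left(-42 + \left(M + T\right)^{2} - M\right)$ ($n{\left(M,T \right)} = \left(M + M\right) \left(T - \left(42 + M + T - \left(M + T\right)^{2}\right)\right) = 2 M \left(T - \left(42 + M + T - \left(M + T\right)^{2}\right)\right) = 2 M \left(-42 + \left(M + T\right)^{2} - M\right)$)
$463 + n{\left(K{\left(7,8 \right)},-14 \right)} = 463 - - 26 \left(42 - 13 - \left(-13 - 14\right)^{2}\right) = 463 - - 26 \left(42 - 13 - \left(-27\right)^{2}\right) = 463 - - 26 \left(42 - 13 - 729\right) = 463 - \left(-26\right) \left(-700\right) = 463 - 18200 = -17737$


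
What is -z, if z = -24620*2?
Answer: 49240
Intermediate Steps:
z = -49240
-z = -1*(-49240) = 49240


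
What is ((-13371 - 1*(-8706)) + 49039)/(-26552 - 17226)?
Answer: -22187/21889 ≈ -1.0136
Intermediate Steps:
((-13371 - 1*(-8706)) + 49039)/(-26552 - 17226) = ((-13371 + 8706) + 49039)/(-43778) = (-4665 + 49039)*(-1/43778) = 44374*(-1/43778) = -22187/21889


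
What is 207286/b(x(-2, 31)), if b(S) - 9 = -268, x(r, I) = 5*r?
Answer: -207286/259 ≈ -800.33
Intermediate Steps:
b(S) = -259 (b(S) = 9 - 268 = -259)
207286/b(x(-2, 31)) = 207286/(-259) = 207286*(-1/259) = -207286/259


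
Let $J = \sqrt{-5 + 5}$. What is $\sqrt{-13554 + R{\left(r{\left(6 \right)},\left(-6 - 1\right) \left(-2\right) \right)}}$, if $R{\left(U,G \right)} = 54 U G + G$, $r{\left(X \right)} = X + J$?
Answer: $2 i \sqrt{2251} \approx 94.889 i$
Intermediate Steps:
$J = 0$ ($J = \sqrt{0} = 0$)
$r{\left(X \right)} = X$ ($r{\left(X \right)} = X + 0 = X$)
$R{\left(U,G \right)} = G + 54 G U$ ($R{\left(U,G \right)} = 54 G U + G = G + 54 G U$)
$\sqrt{-13554 + R{\left(r{\left(6 \right)},\left(-6 - 1\right) \left(-2\right) \right)}} = \sqrt{-13554 + \left(-6 - 1\right) \left(-2\right) \left(1 + 54 \cdot 6\right)} = \sqrt{-13554 + \left(-7\right) \left(-2\right) \left(1 + 324\right)} = \sqrt{-13554 + 14 \cdot 325} = \sqrt{-13554 + 4550} = \sqrt{-9004} = 2 i \sqrt{2251}$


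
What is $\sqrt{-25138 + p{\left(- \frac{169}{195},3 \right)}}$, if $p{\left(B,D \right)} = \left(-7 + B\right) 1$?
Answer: $\frac{2 i \sqrt{1414455}}{15} \approx 158.57 i$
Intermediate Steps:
$p{\left(B,D \right)} = -7 + B$
$\sqrt{-25138 + p{\left(- \frac{169}{195},3 \right)}} = \sqrt{-25138 - \left(7 + \frac{169}{195}\right)} = \sqrt{-25138 - \frac{118}{15}} = \sqrt{- \frac{377188}{15}} = \frac{2 i \sqrt{1414455}}{15}$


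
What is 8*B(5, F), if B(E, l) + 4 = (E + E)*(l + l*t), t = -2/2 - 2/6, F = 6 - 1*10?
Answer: 224/3 ≈ 74.667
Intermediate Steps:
F = -4 (F = 6 - 10 = -4)
t = -4/3 (t = -2*1/2 - 2*1/6 = -1 - 1/3 = -4/3 ≈ -1.3333)
B(E, l) = -4 - 2*E*l/3 (B(E, l) = -4 + (E + E)*(l + l*(-4/3)) = -4 + (2*E)*(l - 4*l/3) = -4 + (2*E)*(-l/3) = -4 - 2*E*l/3)
8*B(5, F) = 8*(-4 - 2/3*5*(-4)) = 8*(-4 + 40/3) = 8*(28/3) = 224/3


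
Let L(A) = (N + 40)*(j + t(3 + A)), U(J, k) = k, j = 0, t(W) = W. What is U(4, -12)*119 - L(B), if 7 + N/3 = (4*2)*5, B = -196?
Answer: 25399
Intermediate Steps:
N = 99 (N = -21 + 3*((4*2)*5) = -21 + 3*(8*5) = -21 + 3*40 = -21 + 120 = 99)
L(A) = 417 + 139*A (L(A) = (99 + 40)*(0 + (3 + A)) = 139*(3 + A) = 417 + 139*A)
U(4, -12)*119 - L(B) = -12*119 - (417 + 139*(-196)) = -1428 - (417 - 27244) = -1428 - 1*(-26827) = -1428 + 26827 = 25399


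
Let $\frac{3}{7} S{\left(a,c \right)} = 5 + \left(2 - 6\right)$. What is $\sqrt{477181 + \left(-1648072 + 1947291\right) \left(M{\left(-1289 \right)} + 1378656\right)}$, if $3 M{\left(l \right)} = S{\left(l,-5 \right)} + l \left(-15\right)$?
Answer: $\frac{\sqrt{3730043214233}}{3} \approx 6.4378 \cdot 10^{5}$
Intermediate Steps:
$S{\left(a,c \right)} = \frac{7}{3}$ ($S{\left(a,c \right)} = \frac{7 \left(5 + \left(2 - 6\right)\right)}{3} = \frac{7 \left(5 - 4\right)}{3} = \frac{7}{3} \cdot 1 = \frac{7}{3}$)
$M{\left(l \right)} = \frac{7}{9} - 5 l$ ($M{\left(l \right)} = \frac{\frac{7}{3} + l \left(-15\right)}{3} = \frac{\frac{7}{3} - 15 l}{3} = \frac{7}{9} - 5 l$)
$\sqrt{477181 + \left(-1648072 + 1947291\right) \left(M{\left(-1289 \right)} + 1378656\right)} = \sqrt{477181 + \left(-1648072 + 1947291\right) \left(\left(\frac{7}{9} - -6445\right) + 1378656\right)} = \sqrt{477181 + 299219 \left(\left(\frac{7}{9} + 6445\right) + 1378656\right)} = \sqrt{477181 + 299219 \left(\frac{58012}{9} + 1378656\right)} = \sqrt{477181 + 299219 \cdot \frac{12465916}{9}} = \sqrt{477181 + \frac{3730038919604}{9}} = \sqrt{\frac{3730043214233}{9}} = \frac{\sqrt{3730043214233}}{3}$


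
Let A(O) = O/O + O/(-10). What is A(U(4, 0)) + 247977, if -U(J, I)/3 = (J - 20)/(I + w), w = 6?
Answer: 1239886/5 ≈ 2.4798e+5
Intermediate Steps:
U(J, I) = -3*(-20 + J)/(6 + I) (U(J, I) = -3*(J - 20)/(I + 6) = -3*(-20 + J)/(6 + I))
A(O) = 1 - O/10 (A(O) = 1 + O*(-⅒) = 1 - O/10)
A(U(4, 0)) + 247977 = (1 - 3*(20 - 1*4)/(10*(6 + 0))) + 247977 = (1 - 3*(20 - 4)/(10*6)) + 247977 = (1 - 3*16/(10*6)) + 247977 = (1 - ⅒*8) + 247977 = (1 - ⅘) + 247977 = ⅕ + 247977 = 1239886/5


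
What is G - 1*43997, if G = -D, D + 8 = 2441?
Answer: -46430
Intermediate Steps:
D = 2433 (D = -8 + 2441 = 2433)
G = -2433 (G = -1*2433 = -2433)
G - 1*43997 = -2433 - 1*43997 = -2433 - 43997 = -46430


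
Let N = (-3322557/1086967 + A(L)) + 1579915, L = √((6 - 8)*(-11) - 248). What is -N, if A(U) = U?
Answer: -245330306464/155281 - I*√226 ≈ -1.5799e+6 - 15.033*I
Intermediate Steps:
L = I*√226 (L = √(-2*(-11) - 248) = √(22 - 248) = √(-226) = I*√226 ≈ 15.033*I)
N = 245330306464/155281 + I*√226 (N = (-3322557/1086967 + I*√226) + 1579915 = (-3322557*1/1086967 + I*√226) + 1579915 = (-474651/155281 + I*√226) + 1579915 = 245330306464/155281 + I*√226 ≈ 1.5799e+6 + 15.033*I)
-N = -(245330306464/155281 + I*√226) = -245330306464/155281 - I*√226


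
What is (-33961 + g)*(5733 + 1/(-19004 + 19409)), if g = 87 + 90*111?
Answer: -55455447544/405 ≈ -1.3693e+8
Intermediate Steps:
g = 10077 (g = 87 + 9990 = 10077)
(-33961 + g)*(5733 + 1/(-19004 + 19409)) = (-33961 + 10077)*(5733 + 1/(-19004 + 19409)) = -23884*(5733 + 1/405) = -23884*2321866/405 = -55455447544/405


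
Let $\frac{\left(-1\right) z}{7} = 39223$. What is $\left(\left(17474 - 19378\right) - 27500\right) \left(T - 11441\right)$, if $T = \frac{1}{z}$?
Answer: $\frac{92365385628408}{274561} \approx 3.3641 \cdot 10^{8}$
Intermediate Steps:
$z = -274561$ ($z = \left(-7\right) 39223 = -274561$)
$T = - \frac{1}{274561}$ ($T = \frac{1}{-274561} = - \frac{1}{274561} \approx -3.6422 \cdot 10^{-6}$)
$\left(\left(17474 - 19378\right) - 27500\right) \left(T - 11441\right) = \left(\left(17474 - 19378\right) - 27500\right) \left(- \frac{1}{274561} - 11441\right) = \left(-1904 - 27500\right) \left(- \frac{3141252402}{274561}\right) = \left(-29404\right) \left(- \frac{3141252402}{274561}\right) = \frac{92365385628408}{274561}$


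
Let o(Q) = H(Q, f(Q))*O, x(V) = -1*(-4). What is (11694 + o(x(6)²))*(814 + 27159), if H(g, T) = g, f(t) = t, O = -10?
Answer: 322640582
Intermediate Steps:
x(V) = 4
o(Q) = -10*Q (o(Q) = Q*(-10) = -10*Q)
(11694 + o(x(6)²))*(814 + 27159) = (11694 - 10*4²)*(814 + 27159) = (11694 - 10*16)*27973 = (11694 - 160)*27973 = 11534*27973 = 322640582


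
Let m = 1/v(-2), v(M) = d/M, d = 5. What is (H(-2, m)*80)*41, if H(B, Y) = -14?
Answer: -45920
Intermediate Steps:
v(M) = 5/M
m = -⅖ (m = 1/(5/(-2)) = 1/(5*(-½)) = 1/(-5/2) = -⅖ ≈ -0.40000)
(H(-2, m)*80)*41 = -14*80*41 = -1120*41 = -45920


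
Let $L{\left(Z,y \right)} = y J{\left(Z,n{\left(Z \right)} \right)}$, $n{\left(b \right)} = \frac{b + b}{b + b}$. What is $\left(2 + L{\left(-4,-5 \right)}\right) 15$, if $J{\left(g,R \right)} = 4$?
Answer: $-270$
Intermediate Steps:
$n{\left(b \right)} = 1$ ($n{\left(b \right)} = \frac{2 b}{2 b} = 2 b \frac{1}{2 b} = 1$)
$L{\left(Z,y \right)} = 4 y$ ($L{\left(Z,y \right)} = y 4 = 4 y$)
$\left(2 + L{\left(-4,-5 \right)}\right) 15 = \left(2 + 4 \left(-5\right)\right) 15 = \left(2 - 20\right) 15 = \left(-18\right) 15 = -270$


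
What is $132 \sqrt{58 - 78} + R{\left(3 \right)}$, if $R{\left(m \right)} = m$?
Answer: $3 + 264 i \sqrt{5} \approx 3.0 + 590.32 i$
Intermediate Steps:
$132 \sqrt{58 - 78} + R{\left(3 \right)} = 132 \sqrt{58 - 78} + 3 = 132 \sqrt{-20} + 3 = 132 \cdot 2 i \sqrt{5} + 3 = 264 i \sqrt{5} + 3 = 3 + 264 i \sqrt{5}$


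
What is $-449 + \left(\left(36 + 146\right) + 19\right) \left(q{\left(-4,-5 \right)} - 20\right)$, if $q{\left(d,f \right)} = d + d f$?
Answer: $-1253$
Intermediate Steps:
$-449 + \left(\left(36 + 146\right) + 19\right) \left(q{\left(-4,-5 \right)} - 20\right) = -449 + \left(\left(36 + 146\right) + 19\right) \left(- 4 \left(1 - 5\right) - 20\right) = -449 + \left(182 + 19\right) \left(\left(-4\right) \left(-4\right) - 20\right) = -449 + 201 \left(16 - 20\right) = -449 + 201 \left(-4\right) = -449 - 804 = -1253$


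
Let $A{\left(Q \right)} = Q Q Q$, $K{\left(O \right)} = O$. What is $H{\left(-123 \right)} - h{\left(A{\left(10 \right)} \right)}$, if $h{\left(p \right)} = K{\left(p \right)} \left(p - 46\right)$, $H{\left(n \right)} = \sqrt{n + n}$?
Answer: $-954000 + i \sqrt{246} \approx -9.54 \cdot 10^{5} + 15.684 i$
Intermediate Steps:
$A{\left(Q \right)} = Q^{3}$ ($A{\left(Q \right)} = Q^{2} Q = Q^{3}$)
$H{\left(n \right)} = \sqrt{2} \sqrt{n}$ ($H{\left(n \right)} = \sqrt{2 n} = \sqrt{2} \sqrt{n}$)
$h{\left(p \right)} = p \left(-46 + p\right)$ ($h{\left(p \right)} = p \left(p - 46\right) = p \left(-46 + p\right)$)
$H{\left(-123 \right)} - h{\left(A{\left(10 \right)} \right)} = \sqrt{2} \sqrt{-123} - 10^{3} \left(-46 + 10^{3}\right) = \sqrt{2} i \sqrt{123} - 1000 \left(-46 + 1000\right) = i \sqrt{246} - 1000 \cdot 954 = i \sqrt{246} - 954000 = -954000 + i \sqrt{246}$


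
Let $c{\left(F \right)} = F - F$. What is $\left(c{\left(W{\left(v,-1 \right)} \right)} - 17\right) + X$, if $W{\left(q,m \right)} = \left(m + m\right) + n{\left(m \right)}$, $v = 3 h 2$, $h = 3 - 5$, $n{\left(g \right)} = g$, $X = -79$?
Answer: $-96$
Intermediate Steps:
$h = -2$
$v = -12$ ($v = 3 \left(-2\right) 2 = \left(-6\right) 2 = -12$)
$W{\left(q,m \right)} = 3 m$ ($W{\left(q,m \right)} = \left(m + m\right) + m = 2 m + m = 3 m$)
$c{\left(F \right)} = 0$
$\left(c{\left(W{\left(v,-1 \right)} \right)} - 17\right) + X = \left(0 - 17\right) - 79 = -17 - 79 = -96$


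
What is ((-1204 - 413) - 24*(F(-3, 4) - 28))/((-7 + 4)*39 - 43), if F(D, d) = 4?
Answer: 1041/160 ≈ 6.5062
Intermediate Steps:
((-1204 - 413) - 24*(F(-3, 4) - 28))/((-7 + 4)*39 - 43) = ((-1204 - 413) - 24*(4 - 28))/((-7 + 4)*39 - 43) = (-1617 - 24*(-24))/(-3*39 - 43) = (-1617 + 576)/(-117 - 43) = -1041/(-160) = -1041*(-1/160) = 1041/160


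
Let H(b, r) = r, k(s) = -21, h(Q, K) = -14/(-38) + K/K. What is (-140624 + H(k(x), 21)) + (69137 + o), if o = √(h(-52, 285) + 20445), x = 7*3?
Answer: -71466 + √7381139/19 ≈ -71323.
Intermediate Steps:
x = 21
h(Q, K) = 26/19 (h(Q, K) = -14*(-1/38) + 1 = 7/19 + 1 = 26/19)
o = √7381139/19 (o = √(26/19 + 20445) = √(388481/19) = √7381139/19 ≈ 142.99)
(-140624 + H(k(x), 21)) + (69137 + o) = (-140624 + 21) + (69137 + √7381139/19) = -140603 + (69137 + √7381139/19) = -71466 + √7381139/19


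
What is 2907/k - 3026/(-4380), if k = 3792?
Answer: 2017271/1384080 ≈ 1.4575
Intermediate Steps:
2907/k - 3026/(-4380) = 2907/3792 - 3026/(-4380) = 2907*(1/3792) - 3026*(-1/4380) = 969/1264 + 1513/2190 = 2017271/1384080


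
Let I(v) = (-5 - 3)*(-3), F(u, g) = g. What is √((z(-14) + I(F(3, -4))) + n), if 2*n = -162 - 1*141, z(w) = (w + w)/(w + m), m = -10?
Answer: I*√1137/3 ≈ 11.24*I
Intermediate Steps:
I(v) = 24 (I(v) = -8*(-3) = 24)
z(w) = 2*w/(-10 + w) (z(w) = (w + w)/(w - 10) = (2*w)/(-10 + w) = 2*w/(-10 + w))
n = -303/2 (n = (-162 - 1*141)/2 = (-162 - 141)/2 = (½)*(-303) = -303/2 ≈ -151.50)
√((z(-14) + I(F(3, -4))) + n) = √((2*(-14)/(-10 - 14) + 24) - 303/2) = √((2*(-14)/(-24) + 24) - 303/2) = √((2*(-14)*(-1/24) + 24) - 303/2) = √((7/6 + 24) - 303/2) = √(151/6 - 303/2) = √(-379/3) = I*√1137/3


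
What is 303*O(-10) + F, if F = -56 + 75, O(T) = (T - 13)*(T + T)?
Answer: 139399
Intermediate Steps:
O(T) = 2*T*(-13 + T) (O(T) = (-13 + T)*(2*T) = 2*T*(-13 + T))
F = 19
303*O(-10) + F = 303*(2*(-10)*(-13 - 10)) + 19 = 303*(2*(-10)*(-23)) + 19 = 303*460 + 19 = 139380 + 19 = 139399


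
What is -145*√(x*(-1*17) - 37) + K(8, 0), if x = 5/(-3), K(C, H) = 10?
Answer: 10 - 145*I*√78/3 ≈ 10.0 - 426.87*I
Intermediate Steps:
x = -5/3 (x = 5*(-⅓) = -5/3 ≈ -1.6667)
-145*√(x*(-1*17) - 37) + K(8, 0) = -145*√(-(-5)*17/3 - 37) + 10 = -145*√(-5/3*(-17) - 37) + 10 = -145*√(85/3 - 37) + 10 = -145*I*√78/3 + 10 = 10 - 145*I*√78/3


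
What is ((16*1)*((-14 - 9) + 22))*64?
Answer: -1024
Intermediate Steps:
((16*1)*((-14 - 9) + 22))*64 = (16*(-23 + 22))*64 = (16*(-1))*64 = -16*64 = -1024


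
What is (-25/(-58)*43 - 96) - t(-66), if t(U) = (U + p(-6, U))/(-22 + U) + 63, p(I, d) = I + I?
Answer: -180365/1276 ≈ -141.35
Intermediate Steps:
p(I, d) = 2*I
t(U) = 63 + (-12 + U)/(-22 + U) (t(U) = (U + 2*(-6))/(-22 + U) + 63 = (U - 12)/(-22 + U) + 63 = (-12 + U)/(-22 + U) + 63 = 63 + (-12 + U)/(-22 + U))
(-25/(-58)*43 - 96) - t(-66) = (-25/(-58)*43 - 96) - 2*(-699 + 32*(-66))/(-22 - 66) = (-25*(-1/58)*43 - 96) - 2*(-699 - 2112)/(-88) = ((25/58)*43 - 96) - 2*(-1)*(-2811)/88 = (1075/58 - 96) - 1*2811/44 = -4493/58 - 2811/44 = -180365/1276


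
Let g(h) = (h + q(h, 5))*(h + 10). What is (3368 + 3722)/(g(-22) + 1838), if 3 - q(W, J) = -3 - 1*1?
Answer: 3545/1009 ≈ 3.5134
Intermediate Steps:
q(W, J) = 7 (q(W, J) = 3 - (-3 - 1*1) = 3 - (-3 - 1) = 3 - 1*(-4) = 3 + 4 = 7)
g(h) = (7 + h)*(10 + h) (g(h) = (h + 7)*(h + 10) = (7 + h)*(10 + h))
(3368 + 3722)/(g(-22) + 1838) = (3368 + 3722)/((70 + (-22)² + 17*(-22)) + 1838) = 7090/((70 + 484 - 374) + 1838) = 7090/(180 + 1838) = 7090/2018 = 7090*(1/2018) = 3545/1009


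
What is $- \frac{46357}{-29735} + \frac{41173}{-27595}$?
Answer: $\frac{10988452}{164107465} \approx 0.066959$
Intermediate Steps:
$- \frac{46357}{-29735} + \frac{41173}{-27595} = \left(-46357\right) \left(- \frac{1}{29735}\right) + 41173 \left(- \frac{1}{27595}\right) = \frac{46357}{29735} - \frac{41173}{27595} = \frac{10988452}{164107465}$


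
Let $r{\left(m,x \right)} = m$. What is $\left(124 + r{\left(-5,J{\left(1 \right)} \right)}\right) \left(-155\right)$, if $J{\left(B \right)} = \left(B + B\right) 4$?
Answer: $-18445$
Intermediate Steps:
$J{\left(B \right)} = 8 B$ ($J{\left(B \right)} = 2 B 4 = 8 B$)
$\left(124 + r{\left(-5,J{\left(1 \right)} \right)}\right) \left(-155\right) = \left(124 - 5\right) \left(-155\right) = 119 \left(-155\right) = -18445$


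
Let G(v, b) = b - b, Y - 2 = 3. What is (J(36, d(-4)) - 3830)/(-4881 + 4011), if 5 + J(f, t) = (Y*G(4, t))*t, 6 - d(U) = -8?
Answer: 767/174 ≈ 4.4080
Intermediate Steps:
Y = 5 (Y = 2 + 3 = 5)
d(U) = 14 (d(U) = 6 - 1*(-8) = 6 + 8 = 14)
G(v, b) = 0
J(f, t) = -5 (J(f, t) = -5 + (5*0)*t = -5 + 0*t = -5 + 0 = -5)
(J(36, d(-4)) - 3830)/(-4881 + 4011) = (-5 - 3830)/(-4881 + 4011) = -3835/(-870) = -3835*(-1/870) = 767/174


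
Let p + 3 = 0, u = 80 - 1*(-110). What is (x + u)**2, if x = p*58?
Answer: 256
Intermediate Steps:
u = 190 (u = 80 + 110 = 190)
p = -3 (p = -3 + 0 = -3)
x = -174 (x = -3*58 = -174)
(x + u)**2 = (-174 + 190)**2 = 16**2 = 256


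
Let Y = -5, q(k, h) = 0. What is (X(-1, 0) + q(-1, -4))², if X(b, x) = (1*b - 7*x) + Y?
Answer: 36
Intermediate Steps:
X(b, x) = -5 + b - 7*x (X(b, x) = (1*b - 7*x) - 5 = (b - 7*x) - 5 = -5 + b - 7*x)
(X(-1, 0) + q(-1, -4))² = ((-5 - 1 - 7*0) + 0)² = ((-5 - 1 + 0) + 0)² = (-6 + 0)² = (-6)² = 36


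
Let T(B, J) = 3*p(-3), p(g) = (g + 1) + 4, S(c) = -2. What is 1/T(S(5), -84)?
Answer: ⅙ ≈ 0.16667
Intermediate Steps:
p(g) = 5 + g (p(g) = (1 + g) + 4 = 5 + g)
T(B, J) = 6 (T(B, J) = 3*(5 - 3) = 3*2 = 6)
1/T(S(5), -84) = 1/6 = ⅙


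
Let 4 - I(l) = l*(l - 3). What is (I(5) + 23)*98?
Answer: 1666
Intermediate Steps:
I(l) = 4 - l*(-3 + l) (I(l) = 4 - l*(l - 3) = 4 - l*(-3 + l))
(I(5) + 23)*98 = ((4 - 1*5**2 + 3*5) + 23)*98 = ((4 - 1*25 + 15) + 23)*98 = ((4 - 25 + 15) + 23)*98 = (-6 + 23)*98 = 17*98 = 1666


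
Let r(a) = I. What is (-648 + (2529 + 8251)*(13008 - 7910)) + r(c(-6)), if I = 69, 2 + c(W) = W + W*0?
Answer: 54955861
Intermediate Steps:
c(W) = -2 + W (c(W) = -2 + (W + W*0) = -2 + (W + 0) = -2 + W)
r(a) = 69
(-648 + (2529 + 8251)*(13008 - 7910)) + r(c(-6)) = (-648 + (2529 + 8251)*(13008 - 7910)) + 69 = (-648 + 10780*5098) + 69 = (-648 + 54956440) + 69 = 54955792 + 69 = 54955861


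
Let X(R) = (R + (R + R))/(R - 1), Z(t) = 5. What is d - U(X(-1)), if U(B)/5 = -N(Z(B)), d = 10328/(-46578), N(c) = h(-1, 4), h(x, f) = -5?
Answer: -587389/23289 ≈ -25.222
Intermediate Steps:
N(c) = -5
X(R) = 3*R/(-1 + R) (X(R) = (R + 2*R)/(-1 + R) = (3*R)/(-1 + R) = 3*R/(-1 + R))
d = -5164/23289 (d = 10328*(-1/46578) = -5164/23289 ≈ -0.22174)
U(B) = 25 (U(B) = 5*(-1*(-5)) = 5*5 = 25)
d - U(X(-1)) = -5164/23289 - 1*25 = -5164/23289 - 25 = -587389/23289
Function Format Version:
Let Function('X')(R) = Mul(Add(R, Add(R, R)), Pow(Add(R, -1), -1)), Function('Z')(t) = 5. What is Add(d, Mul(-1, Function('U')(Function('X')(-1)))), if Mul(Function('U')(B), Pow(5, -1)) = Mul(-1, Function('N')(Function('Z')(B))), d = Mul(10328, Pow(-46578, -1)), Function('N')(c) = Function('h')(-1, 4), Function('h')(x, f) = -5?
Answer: Rational(-587389, 23289) ≈ -25.222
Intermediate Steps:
Function('N')(c) = -5
Function('X')(R) = Mul(3, R, Pow(Add(-1, R), -1)) (Function('X')(R) = Mul(Add(R, Mul(2, R)), Pow(Add(-1, R), -1)) = Mul(Mul(3, R), Pow(Add(-1, R), -1)) = Mul(3, R, Pow(Add(-1, R), -1)))
d = Rational(-5164, 23289) (d = Mul(10328, Rational(-1, 46578)) = Rational(-5164, 23289) ≈ -0.22174)
Function('U')(B) = 25 (Function('U')(B) = Mul(5, Mul(-1, -5)) = Mul(5, 5) = 25)
Add(d, Mul(-1, Function('U')(Function('X')(-1)))) = Add(Rational(-5164, 23289), Mul(-1, 25)) = Add(Rational(-5164, 23289), -25) = Rational(-587389, 23289)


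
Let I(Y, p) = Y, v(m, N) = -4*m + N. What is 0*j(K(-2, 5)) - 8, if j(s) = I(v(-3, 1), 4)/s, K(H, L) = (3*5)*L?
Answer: -8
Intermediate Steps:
v(m, N) = N - 4*m
K(H, L) = 15*L
j(s) = 13/s (j(s) = (1 - 4*(-3))/s = (1 + 12)/s = 13/s)
0*j(K(-2, 5)) - 8 = 0*(13/((15*5))) - 8 = 0*(13/75) - 8 = 0 - 8 = -8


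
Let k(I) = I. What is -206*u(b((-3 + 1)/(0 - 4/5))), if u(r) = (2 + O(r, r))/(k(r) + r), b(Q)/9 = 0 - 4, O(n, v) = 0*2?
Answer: 103/18 ≈ 5.7222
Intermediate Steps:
O(n, v) = 0
b(Q) = -36 (b(Q) = 9*(0 - 4) = 9*(-4) = -36)
u(r) = 1/r (u(r) = (2 + 0)/(r + r) = 2/((2*r)) = 2*(1/(2*r)) = 1/r)
-206*u(b((-3 + 1)/(0 - 4/5))) = -206/(-36) = -206*(-1/36) = 103/18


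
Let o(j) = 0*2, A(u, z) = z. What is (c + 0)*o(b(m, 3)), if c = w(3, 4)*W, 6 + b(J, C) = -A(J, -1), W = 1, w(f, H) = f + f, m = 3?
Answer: 0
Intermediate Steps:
w(f, H) = 2*f
b(J, C) = -5 (b(J, C) = -6 - 1*(-1) = -6 + 1 = -5)
o(j) = 0
c = 6 (c = (2*3)*1 = 6*1 = 6)
(c + 0)*o(b(m, 3)) = (6 + 0)*0 = 6*0 = 0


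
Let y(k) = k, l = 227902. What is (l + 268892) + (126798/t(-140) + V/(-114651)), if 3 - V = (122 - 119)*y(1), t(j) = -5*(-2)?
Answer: 2547369/5 ≈ 5.0947e+5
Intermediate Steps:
t(j) = 10
V = 0 (V = 3 - (122 - 119) = 3 - 3 = 0)
(l + 268892) + (126798/t(-140) + V/(-114651)) = (227902 + 268892) + (126798/10 + 0/(-114651)) = 496794 + (126798*(⅒) + 0*(-1/114651)) = 496794 + (63399/5 + 0) = 496794 + 63399/5 = 2547369/5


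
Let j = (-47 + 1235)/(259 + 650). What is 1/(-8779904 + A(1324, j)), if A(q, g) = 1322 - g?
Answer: -101/886636914 ≈ -1.1391e-7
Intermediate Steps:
j = 132/101 (j = 1188/909 = 1188*(1/909) = 132/101 ≈ 1.3069)
1/(-8779904 + A(1324, j)) = 1/(-8779904 + (1322 - 1*132/101)) = 1/(-8779904 + (1322 - 132/101)) = 1/(-8779904 + 133390/101) = 1/(-886636914/101) = -101/886636914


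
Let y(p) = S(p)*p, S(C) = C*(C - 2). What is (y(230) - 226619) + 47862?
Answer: 11882443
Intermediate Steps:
S(C) = C*(-2 + C)
y(p) = p²*(-2 + p) (y(p) = (p*(-2 + p))*p = p²*(-2 + p))
(y(230) - 226619) + 47862 = (230²*(-2 + 230) - 226619) + 47862 = (52900*228 - 226619) + 47862 = (12061200 - 226619) + 47862 = 11834581 + 47862 = 11882443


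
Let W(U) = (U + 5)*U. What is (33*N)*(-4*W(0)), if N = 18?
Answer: 0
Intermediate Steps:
W(U) = U*(5 + U) (W(U) = (5 + U)*U = U*(5 + U))
(33*N)*(-4*W(0)) = (33*18)*(-0*(5 + 0)) = 594*(-0*5) = 594*(-4*0) = 594*0 = 0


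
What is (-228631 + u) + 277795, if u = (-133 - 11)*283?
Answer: 8412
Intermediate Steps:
u = -40752 (u = -144*283 = -40752)
(-228631 + u) + 277795 = (-228631 - 40752) + 277795 = -269383 + 277795 = 8412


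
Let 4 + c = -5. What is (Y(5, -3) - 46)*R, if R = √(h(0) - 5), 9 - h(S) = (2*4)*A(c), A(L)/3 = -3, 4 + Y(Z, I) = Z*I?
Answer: -130*√19 ≈ -566.66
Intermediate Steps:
c = -9 (c = -4 - 5 = -9)
Y(Z, I) = -4 + I*Z (Y(Z, I) = -4 + Z*I = -4 + I*Z)
A(L) = -9 (A(L) = 3*(-3) = -9)
h(S) = 81 (h(S) = 9 - 2*4*(-9) = 9 - 8*(-9) = 9 - 1*(-72) = 9 + 72 = 81)
R = 2*√19 (R = √(81 - 5) = √76 = 2*√19 ≈ 8.7178)
(Y(5, -3) - 46)*R = ((-4 - 3*5) - 46)*(2*√19) = ((-4 - 15) - 46)*(2*√19) = (-19 - 46)*(2*√19) = -130*√19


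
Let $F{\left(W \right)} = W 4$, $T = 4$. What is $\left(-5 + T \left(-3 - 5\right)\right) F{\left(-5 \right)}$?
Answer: $740$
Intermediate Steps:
$F{\left(W \right)} = 4 W$
$\left(-5 + T \left(-3 - 5\right)\right) F{\left(-5 \right)} = \left(-5 + 4 \left(-3 - 5\right)\right) 4 \left(-5\right) = \left(-5 + 4 \left(-8\right)\right) \left(-20\right) = \left(-5 - 32\right) \left(-20\right) = \left(-37\right) \left(-20\right) = 740$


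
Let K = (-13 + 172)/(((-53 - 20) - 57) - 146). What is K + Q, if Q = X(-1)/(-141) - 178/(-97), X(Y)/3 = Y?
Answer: 536969/419428 ≈ 1.2802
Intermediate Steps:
K = -53/92 (K = 159/((-73 - 57) - 146) = 159/(-130 - 146) = 159/(-276) = 159*(-1/276) = -53/92 ≈ -0.57609)
X(Y) = 3*Y
Q = 8463/4559 (Q = (3*(-1))/(-141) - 178/(-97) = -3*(-1/141) - 178*(-1/97) = 1/47 + 178/97 = 8463/4559 ≈ 1.8563)
K + Q = -53/92 + 8463/4559 = 536969/419428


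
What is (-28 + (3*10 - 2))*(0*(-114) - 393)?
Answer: 0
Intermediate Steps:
(-28 + (3*10 - 2))*(0*(-114) - 393) = (-28 + (30 - 2))*(0 - 393) = (-28 + 28)*(-393) = 0*(-393) = 0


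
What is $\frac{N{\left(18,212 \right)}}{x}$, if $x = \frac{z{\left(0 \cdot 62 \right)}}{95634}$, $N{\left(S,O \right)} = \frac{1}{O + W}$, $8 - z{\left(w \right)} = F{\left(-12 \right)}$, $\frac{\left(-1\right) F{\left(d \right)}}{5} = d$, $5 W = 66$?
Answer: $- \frac{239085}{29276} \approx -8.1666$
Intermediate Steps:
$W = \frac{66}{5}$ ($W = \frac{1}{5} \cdot 66 = \frac{66}{5} \approx 13.2$)
$F{\left(d \right)} = - 5 d$
$z{\left(w \right)} = -52$ ($z{\left(w \right)} = 8 - \left(-5\right) \left(-12\right) = 8 - 60 = -52$)
$N{\left(S,O \right)} = \frac{1}{\frac{66}{5} + O}$ ($N{\left(S,O \right)} = \frac{1}{O + \frac{66}{5}} = \frac{1}{\frac{66}{5} + O}$)
$x = - \frac{26}{47817}$ ($x = - \frac{52}{95634} = \left(-52\right) \frac{1}{95634} = - \frac{26}{47817} \approx -0.00054374$)
$\frac{N{\left(18,212 \right)}}{x} = \frac{5 \frac{1}{66 + 5 \cdot 212}}{- \frac{26}{47817}} = \frac{5}{66 + 1060} \left(- \frac{47817}{26}\right) = \frac{5}{1126} \left(- \frac{47817}{26}\right) = - \frac{239085}{29276}$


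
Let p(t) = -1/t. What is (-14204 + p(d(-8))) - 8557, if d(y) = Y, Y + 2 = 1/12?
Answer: -523491/23 ≈ -22760.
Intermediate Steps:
Y = -23/12 (Y = -2 + 1/12 = -23/12 ≈ -1.9167)
d(y) = -23/12
(-14204 + p(d(-8))) - 8557 = (-14204 - 1/(-23/12)) - 8557 = (-14204 - 1*(-12/23)) - 8557 = (-14204 + 12/23) - 8557 = -326680/23 - 8557 = -523491/23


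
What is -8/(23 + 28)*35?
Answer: -280/51 ≈ -5.4902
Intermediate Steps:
-8/(23 + 28)*35 = -8/51*35 = -280/51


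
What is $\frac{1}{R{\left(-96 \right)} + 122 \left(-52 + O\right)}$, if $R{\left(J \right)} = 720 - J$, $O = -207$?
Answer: $- \frac{1}{30782} \approx -3.2487 \cdot 10^{-5}$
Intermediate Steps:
$\frac{1}{R{\left(-96 \right)} + 122 \left(-52 + O\right)} = \frac{1}{\left(720 - -96\right) + 122 \left(-52 - 207\right)} = \frac{1}{\left(720 + 96\right) + 122 \left(-259\right)} = \frac{1}{816 - 31598} = \frac{1}{-30782} = - \frac{1}{30782}$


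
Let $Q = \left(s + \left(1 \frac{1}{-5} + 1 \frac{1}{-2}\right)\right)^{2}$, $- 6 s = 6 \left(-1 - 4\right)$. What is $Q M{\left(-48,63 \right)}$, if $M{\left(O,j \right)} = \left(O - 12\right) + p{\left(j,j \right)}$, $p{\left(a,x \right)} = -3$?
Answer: $- \frac{116487}{100} \approx -1164.9$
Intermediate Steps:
$s = 5$ ($s = - \frac{6 \left(-1 - 4\right)}{6} = - \frac{6 \left(-5\right)}{6} = \left(- \frac{1}{6}\right) \left(-30\right) = 5$)
$M{\left(O,j \right)} = -15 + O$ ($M{\left(O,j \right)} = \left(O - 12\right) - 3 = \left(-12 + O\right) - 3 = -15 + O$)
$Q = \frac{1849}{100}$ ($Q = \left(5 + \left(1 \frac{1}{-5} + 1 \frac{1}{-2}\right)\right)^{2} = \left(5 + \left(1 \left(- \frac{1}{5}\right) + 1 \left(- \frac{1}{2}\right)\right)\right)^{2} = \left(5 - \frac{7}{10}\right)^{2} = \left(\frac{43}{10}\right)^{2} = \frac{1849}{100} \approx 18.49$)
$Q M{\left(-48,63 \right)} = \frac{1849 \left(-15 - 48\right)}{100} = \frac{1849}{100} \left(-63\right) = - \frac{116487}{100}$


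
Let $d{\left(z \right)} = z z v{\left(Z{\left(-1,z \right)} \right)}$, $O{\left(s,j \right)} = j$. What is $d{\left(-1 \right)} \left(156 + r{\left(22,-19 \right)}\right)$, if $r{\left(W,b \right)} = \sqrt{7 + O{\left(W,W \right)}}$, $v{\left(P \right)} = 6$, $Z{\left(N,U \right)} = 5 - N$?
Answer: $936 + 6 \sqrt{29} \approx 968.31$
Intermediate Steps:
$r{\left(W,b \right)} = \sqrt{7 + W}$
$d{\left(z \right)} = 6 z^{2}$ ($d{\left(z \right)} = z z 6 = z^{2} \cdot 6 = 6 z^{2}$)
$d{\left(-1 \right)} \left(156 + r{\left(22,-19 \right)}\right) = 6 \left(-1\right)^{2} \left(156 + \sqrt{7 + 22}\right) = 6 \cdot 1 \left(156 + \sqrt{29}\right) = 6 \left(156 + \sqrt{29}\right) = 936 + 6 \sqrt{29}$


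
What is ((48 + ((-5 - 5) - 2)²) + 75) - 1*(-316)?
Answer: 583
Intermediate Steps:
((48 + ((-5 - 5) - 2)²) + 75) - 1*(-316) = ((48 + (-10 - 2)²) + 75) + 316 = ((48 + (-12)²) + 75) + 316 = ((48 + 144) + 75) + 316 = (192 + 75) + 316 = 267 + 316 = 583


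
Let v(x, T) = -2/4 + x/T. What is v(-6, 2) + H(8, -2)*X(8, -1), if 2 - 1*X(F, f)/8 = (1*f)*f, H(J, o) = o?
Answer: -39/2 ≈ -19.500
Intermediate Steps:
v(x, T) = -½ + x/T (v(x, T) = -2*¼ + x/T = -½ + x/T)
X(F, f) = 16 - 8*f² (X(F, f) = 16 - 8*1*f*f = 16 - 8*f*f = 16 - 8*f²)
v(-6, 2) + H(8, -2)*X(8, -1) = (-6 - ½*2)/2 - 2*(16 - 8*(-1)²) = (-6 - 1)/2 - 2*(16 - 8*1) = (½)*(-7) - 2*(16 - 8) = -7/2 - 2*8 = -7/2 - 16 = -39/2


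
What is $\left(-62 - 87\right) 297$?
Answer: $-44253$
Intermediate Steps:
$\left(-62 - 87\right) 297 = \left(-149\right) 297 = -44253$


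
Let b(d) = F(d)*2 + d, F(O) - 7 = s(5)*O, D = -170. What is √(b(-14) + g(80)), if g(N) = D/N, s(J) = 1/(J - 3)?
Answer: I*√258/4 ≈ 4.0156*I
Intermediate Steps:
s(J) = 1/(-3 + J)
F(O) = 7 + O/2 (F(O) = 7 + O/(-3 + 5) = 7 + O/2)
g(N) = -170/N
b(d) = 14 + 2*d (b(d) = (7 + d/2)*2 + d = (14 + d) + d = 14 + 2*d)
√(b(-14) + g(80)) = √((14 + 2*(-14)) - 170/80) = √((14 - 28) - 170*1/80) = √(-14 - 17/8) = √(-129/8) = I*√258/4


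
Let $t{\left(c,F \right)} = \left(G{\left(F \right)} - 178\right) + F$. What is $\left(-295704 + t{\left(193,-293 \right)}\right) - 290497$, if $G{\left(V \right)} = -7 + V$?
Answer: $-586972$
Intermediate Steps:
$t{\left(c,F \right)} = -185 + 2 F$ ($t{\left(c,F \right)} = \left(\left(-7 + F\right) - 178\right) + F = \left(-185 + F\right) + F = -185 + 2 F$)
$\left(-295704 + t{\left(193,-293 \right)}\right) - 290497 = \left(-295704 + \left(-185 + 2 \left(-293\right)\right)\right) - 290497 = \left(-295704 - 771\right) - 290497 = -296475 - 290497 = -586972$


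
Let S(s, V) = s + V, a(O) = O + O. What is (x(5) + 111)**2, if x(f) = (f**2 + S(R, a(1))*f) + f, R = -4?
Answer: 17161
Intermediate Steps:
a(O) = 2*O
S(s, V) = V + s
x(f) = f**2 - f (x(f) = (f**2 + (2*1 - 4)*f) + f = (f**2 + (2 - 4)*f) + f = (f**2 - 2*f) + f = f**2 - f)
(x(5) + 111)**2 = (5*(-1 + 5) + 111)**2 = (5*4 + 111)**2 = (20 + 111)**2 = 131**2 = 17161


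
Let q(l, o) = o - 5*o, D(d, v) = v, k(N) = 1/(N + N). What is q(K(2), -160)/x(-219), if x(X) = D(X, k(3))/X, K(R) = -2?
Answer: -840960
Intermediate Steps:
k(N) = 1/(2*N)
q(l, o) = -4*o
x(X) = 1/(6*X) (x(X) = ((½)/3)/X = ((½)*(⅓))/X = 1/(6*X))
q(K(2), -160)/x(-219) = (-4*(-160))/(((⅙)/(-219))) = 640/(((⅙)*(-1/219))) = 640/(-1/1314) = 640*(-1314) = -840960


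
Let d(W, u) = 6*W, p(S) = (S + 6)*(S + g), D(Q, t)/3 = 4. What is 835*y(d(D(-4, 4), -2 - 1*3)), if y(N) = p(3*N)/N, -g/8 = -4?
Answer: 1915490/3 ≈ 6.3850e+5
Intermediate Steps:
g = 32 (g = -8*(-4) = 32)
D(Q, t) = 12 (D(Q, t) = 3*4 = 12)
p(S) = (6 + S)*(32 + S) (p(S) = (S + 6)*(S + 32) = (6 + S)*(32 + S))
y(N) = (192 + 9*N**2 + 114*N)/N (y(N) = (192 + (3*N)**2 + 38*(3*N))/N = (192 + 9*N**2 + 114*N)/N)
835*y(d(D(-4, 4), -2 - 1*3)) = 835*(114 + 9*(6*12) + 192/((6*12))) = 835*(114 + 9*72 + 192/72) = 835*(114 + 648 + 192*(1/72)) = 835*(114 + 648 + 8/3) = 835*(2294/3) = 1915490/3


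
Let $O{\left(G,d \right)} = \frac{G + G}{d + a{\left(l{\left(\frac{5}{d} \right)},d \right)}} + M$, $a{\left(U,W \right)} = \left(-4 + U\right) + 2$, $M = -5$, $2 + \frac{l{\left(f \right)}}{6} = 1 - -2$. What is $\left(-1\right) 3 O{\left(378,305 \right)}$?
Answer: $\frac{789}{103} \approx 7.6602$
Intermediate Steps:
$l{\left(f \right)} = 6$ ($l{\left(f \right)} = -12 + 6 \left(1 - -2\right) = -12 + 6 \left(1 + 2\right) = -12 + 6 \cdot 3 = -12 + 18 = 6$)
$a{\left(U,W \right)} = -2 + U$
$O{\left(G,d \right)} = -5 + \frac{2 G}{4 + d}$ ($O{\left(G,d \right)} = \frac{G + G}{d + \left(-2 + 6\right)} - 5 = \frac{2 G}{d + 4} - 5 = \frac{2 G}{4 + d} - 5 = -5 + \frac{2 G}{4 + d}$)
$\left(-1\right) 3 O{\left(378,305 \right)} = \left(-1\right) 3 \frac{-20 - 1525 + 2 \cdot 378}{4 + 305} = - 3 \frac{-20 - 1525 + 756}{309} = - 3 \cdot \frac{1}{309} \left(-789\right) = \left(-3\right) \left(- \frac{263}{103}\right) = \frac{789}{103}$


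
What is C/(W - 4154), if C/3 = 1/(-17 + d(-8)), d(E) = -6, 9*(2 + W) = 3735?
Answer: 1/28681 ≈ 3.4866e-5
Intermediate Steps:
W = 413 (W = -2 + (⅑)*3735 = -2 + 415 = 413)
C = -3/23 (C = 3/(-17 - 6) = 3/(-23) = 3*(-1/23) = -3/23 ≈ -0.13043)
C/(W - 4154) = -3/(23*(413 - 4154)) = -3/23/(-3741) = -3/23*(-1/3741) = 1/28681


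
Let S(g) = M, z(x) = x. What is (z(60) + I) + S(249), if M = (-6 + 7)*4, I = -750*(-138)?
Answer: 103564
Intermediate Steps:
I = 103500
M = 4 (M = 1*4 = 4)
S(g) = 4
(z(60) + I) + S(249) = (60 + 103500) + 4 = 103560 + 4 = 103564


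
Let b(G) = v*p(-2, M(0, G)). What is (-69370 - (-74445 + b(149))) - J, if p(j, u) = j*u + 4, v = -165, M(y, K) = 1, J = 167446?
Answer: -162041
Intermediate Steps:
p(j, u) = 4 + j*u
b(G) = -330 (b(G) = -165*(4 - 2*1) = -165*(4 - 2) = -165*2 = -330)
(-69370 - (-74445 + b(149))) - J = (-69370 - (-74445 - 330)) - 1*167446 = (-69370 - 1*(-74775)) - 167446 = (-69370 + 74775) - 167446 = 5405 - 167446 = -162041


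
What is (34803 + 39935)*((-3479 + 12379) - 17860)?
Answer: -669652480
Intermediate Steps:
(34803 + 39935)*((-3479 + 12379) - 17860) = 74738*(8900 - 17860) = 74738*(-8960) = -669652480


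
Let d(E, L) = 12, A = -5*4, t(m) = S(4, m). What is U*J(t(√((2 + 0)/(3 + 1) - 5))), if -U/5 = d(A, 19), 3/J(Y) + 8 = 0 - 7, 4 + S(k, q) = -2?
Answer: 12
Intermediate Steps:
S(k, q) = -6 (S(k, q) = -4 - 2 = -6)
t(m) = -6
A = -20
J(Y) = -⅕ (J(Y) = 3/(-8 + (0 - 7)) = 3/(-8 - 7) = 3/(-15) = 3*(-1/15) = -⅕)
U = -60 (U = -5*12 = -60)
U*J(t(√((2 + 0)/(3 + 1) - 5))) = -60*(-⅕) = 12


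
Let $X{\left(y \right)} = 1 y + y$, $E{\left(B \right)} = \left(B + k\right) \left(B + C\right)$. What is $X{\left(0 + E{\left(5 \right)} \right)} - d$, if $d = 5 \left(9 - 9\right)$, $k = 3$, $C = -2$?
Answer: $48$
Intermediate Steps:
$E{\left(B \right)} = \left(-2 + B\right) \left(3 + B\right)$ ($E{\left(B \right)} = \left(B + 3\right) \left(B - 2\right) = \left(3 + B\right) \left(-2 + B\right) = \left(-2 + B\right) \left(3 + B\right)$)
$d = 0$ ($d = 5 \cdot 0 = 0$)
$X{\left(y \right)} = 2 y$ ($X{\left(y \right)} = y + y = 2 y$)
$X{\left(0 + E{\left(5 \right)} \right)} - d = 2 \left(0 + \left(-6 + 5 + 5^{2}\right)\right) - 0 = 2 \left(0 + \left(-6 + 5 + 25\right)\right) + 0 = 2 \left(0 + 24\right) + 0 = 2 \cdot 24 + 0 = 48 + 0 = 48$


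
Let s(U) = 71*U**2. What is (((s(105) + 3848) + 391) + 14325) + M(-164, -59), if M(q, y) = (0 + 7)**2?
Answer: 801388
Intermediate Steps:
M(q, y) = 49 (M(q, y) = 7**2 = 49)
(((s(105) + 3848) + 391) + 14325) + M(-164, -59) = (((71*105**2 + 3848) + 391) + 14325) + 49 = (((71*11025 + 3848) + 391) + 14325) + 49 = (((782775 + 3848) + 391) + 14325) + 49 = ((786623 + 391) + 14325) + 49 = (787014 + 14325) + 49 = 801339 + 49 = 801388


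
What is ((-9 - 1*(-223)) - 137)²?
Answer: 5929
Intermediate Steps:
((-9 - 1*(-223)) - 137)² = ((-9 + 223) - 137)² = (214 - 137)² = 77² = 5929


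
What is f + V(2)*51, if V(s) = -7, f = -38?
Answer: -395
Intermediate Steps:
f + V(2)*51 = -38 - 7*51 = -38 - 357 = -395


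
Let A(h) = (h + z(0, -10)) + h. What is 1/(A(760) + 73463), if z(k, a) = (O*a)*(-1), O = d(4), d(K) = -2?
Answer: 1/74963 ≈ 1.3340e-5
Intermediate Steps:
O = -2
z(k, a) = 2*a (z(k, a) = -2*a*(-1) = 2*a)
A(h) = -20 + 2*h (A(h) = (h + 2*(-10)) + h = (h - 20) + h = (-20 + h) + h = -20 + 2*h)
1/(A(760) + 73463) = 1/((-20 + 2*760) + 73463) = 1/((-20 + 1520) + 73463) = 1/(1500 + 73463) = 1/74963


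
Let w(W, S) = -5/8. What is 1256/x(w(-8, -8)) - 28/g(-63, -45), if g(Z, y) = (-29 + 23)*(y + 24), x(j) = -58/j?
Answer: 6949/522 ≈ 13.312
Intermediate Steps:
w(W, S) = -5/8 (w(W, S) = -5*⅛ = -5/8)
g(Z, y) = -144 - 6*y (g(Z, y) = -6*(24 + y) = -144 - 6*y)
1256/x(w(-8, -8)) - 28/g(-63, -45) = 1256/((-58/(-5/8))) - 28/(-144 - 6*(-45)) = 1256/((-58*(-8/5))) - 28/(-144 + 270) = 1256/(464/5) - 28/126 = 1256*(5/464) - 28*1/126 = 785/58 - 2/9 = 6949/522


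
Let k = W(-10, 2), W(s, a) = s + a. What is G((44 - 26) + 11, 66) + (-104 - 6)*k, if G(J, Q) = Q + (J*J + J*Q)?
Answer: 3701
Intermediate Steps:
W(s, a) = a + s
G(J, Q) = Q + J**2 + J*Q (G(J, Q) = Q + (J**2 + J*Q) = Q + J**2 + J*Q)
k = -8 (k = 2 - 10 = -8)
G((44 - 26) + 11, 66) + (-104 - 6)*k = (66 + ((44 - 26) + 11)**2 + ((44 - 26) + 11)*66) + (-104 - 6)*(-8) = (66 + (18 + 11)**2 + (18 + 11)*66) - 110*(-8) = (66 + 29**2 + 29*66) + 880 = (66 + 841 + 1914) + 880 = 2821 + 880 = 3701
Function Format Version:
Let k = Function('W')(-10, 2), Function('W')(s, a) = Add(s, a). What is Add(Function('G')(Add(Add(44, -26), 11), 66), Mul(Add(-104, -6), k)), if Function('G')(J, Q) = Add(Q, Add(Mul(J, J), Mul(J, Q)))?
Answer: 3701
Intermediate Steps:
Function('W')(s, a) = Add(a, s)
Function('G')(J, Q) = Add(Q, Pow(J, 2), Mul(J, Q)) (Function('G')(J, Q) = Add(Q, Add(Pow(J, 2), Mul(J, Q))) = Add(Q, Pow(J, 2), Mul(J, Q)))
k = -8 (k = Add(2, -10) = -8)
Add(Function('G')(Add(Add(44, -26), 11), 66), Mul(Add(-104, -6), k)) = Add(Add(66, Pow(Add(Add(44, -26), 11), 2), Mul(Add(Add(44, -26), 11), 66)), Mul(Add(-104, -6), -8)) = Add(Add(66, Pow(Add(18, 11), 2), Mul(Add(18, 11), 66)), Mul(-110, -8)) = Add(Add(66, Pow(29, 2), Mul(29, 66)), 880) = Add(Add(66, 841, 1914), 880) = Add(2821, 880) = 3701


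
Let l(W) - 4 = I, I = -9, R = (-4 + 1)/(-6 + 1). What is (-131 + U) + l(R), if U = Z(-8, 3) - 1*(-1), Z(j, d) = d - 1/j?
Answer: -1055/8 ≈ -131.88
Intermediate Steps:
R = 3/5 (R = -3/(-5) = -3*(-1/5) = 3/5 ≈ 0.60000)
l(W) = -5 (l(W) = 4 - 9 = -5)
U = 33/8 (U = (3 - 1/(-8)) - 1*(-1) = (3 - 1*(-1/8)) + 1 = (3 + 1/8) + 1 = 25/8 + 1 = 33/8 ≈ 4.1250)
(-131 + U) + l(R) = (-131 + 33/8) - 5 = -1015/8 - 5 = -1055/8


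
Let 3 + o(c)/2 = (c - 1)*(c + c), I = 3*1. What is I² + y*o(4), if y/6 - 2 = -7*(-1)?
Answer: 2277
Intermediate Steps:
y = 54 (y = 12 + 6*(-7*(-1)) = 12 + 6*7 = 12 + 42 = 54)
I = 3
o(c) = -6 + 4*c*(-1 + c) (o(c) = -6 + 2*((c - 1)*(c + c)) = -6 + 2*((-1 + c)*(2*c)) = -6 + 2*(2*c*(-1 + c)) = -6 + 4*c*(-1 + c))
I² + y*o(4) = 3² + 54*(-6 - 4*4 + 4*4²) = 9 + 54*(-6 - 16 + 4*16) = 9 + 54*(-6 - 16 + 64) = 9 + 54*42 = 9 + 2268 = 2277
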